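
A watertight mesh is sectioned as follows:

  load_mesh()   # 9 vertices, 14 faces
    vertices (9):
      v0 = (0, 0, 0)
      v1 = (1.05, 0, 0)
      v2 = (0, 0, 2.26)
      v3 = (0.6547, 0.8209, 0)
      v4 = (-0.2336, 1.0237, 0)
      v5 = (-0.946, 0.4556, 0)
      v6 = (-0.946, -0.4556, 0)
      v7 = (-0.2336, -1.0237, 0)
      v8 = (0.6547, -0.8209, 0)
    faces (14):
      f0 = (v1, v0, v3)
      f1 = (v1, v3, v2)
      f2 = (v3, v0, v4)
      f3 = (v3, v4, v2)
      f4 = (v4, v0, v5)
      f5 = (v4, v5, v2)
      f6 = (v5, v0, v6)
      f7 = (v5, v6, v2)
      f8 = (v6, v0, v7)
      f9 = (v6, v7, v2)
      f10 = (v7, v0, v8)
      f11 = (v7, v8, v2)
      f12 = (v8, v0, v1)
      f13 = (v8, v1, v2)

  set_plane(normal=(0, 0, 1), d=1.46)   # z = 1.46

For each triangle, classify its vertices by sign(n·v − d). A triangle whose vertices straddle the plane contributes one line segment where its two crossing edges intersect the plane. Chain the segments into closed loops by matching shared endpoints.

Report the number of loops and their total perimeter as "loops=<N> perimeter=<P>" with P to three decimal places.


loops=1 perimeter=2.258

Straddling triangles (7 of 14):
  (v1,v3,v2) [--+] → (0.231752, 0.290584, 1.46)–(0.371681, 0, 1.46)  len=0.3225
  (v3,v4,v2) [--+] → (-0.0826903, 0.362372, 1.46)–(0.231752, 0.290584, 1.46)  len=0.3225
  (v4,v5,v2) [--+] → (-0.334867, 0.161274, 1.46)–(-0.0826903, 0.362372, 1.46)  len=0.3225
  (v5,v6,v2) [--+] → (-0.334867, -0.161274, 1.46)–(-0.334867, 0.161274, 1.46)  len=0.3225
  (v6,v7,v2) [--+] → (-0.0826903, -0.362372, 1.46)–(-0.334867, -0.161274, 1.46)  len=0.3225
  (v7,v8,v2) [--+] → (0.231752, -0.290584, 1.46)–(-0.0826903, -0.362372, 1.46)  len=0.3225
  (v8,v1,v2) [--+] → (0.371681, 0, 1.46)–(0.231752, -0.290584, 1.46)  len=0.3225

Chained into 1 loop(s):
  loop 1: 7 segments, perimeter = 2.2577
Total perimeter = 2.258


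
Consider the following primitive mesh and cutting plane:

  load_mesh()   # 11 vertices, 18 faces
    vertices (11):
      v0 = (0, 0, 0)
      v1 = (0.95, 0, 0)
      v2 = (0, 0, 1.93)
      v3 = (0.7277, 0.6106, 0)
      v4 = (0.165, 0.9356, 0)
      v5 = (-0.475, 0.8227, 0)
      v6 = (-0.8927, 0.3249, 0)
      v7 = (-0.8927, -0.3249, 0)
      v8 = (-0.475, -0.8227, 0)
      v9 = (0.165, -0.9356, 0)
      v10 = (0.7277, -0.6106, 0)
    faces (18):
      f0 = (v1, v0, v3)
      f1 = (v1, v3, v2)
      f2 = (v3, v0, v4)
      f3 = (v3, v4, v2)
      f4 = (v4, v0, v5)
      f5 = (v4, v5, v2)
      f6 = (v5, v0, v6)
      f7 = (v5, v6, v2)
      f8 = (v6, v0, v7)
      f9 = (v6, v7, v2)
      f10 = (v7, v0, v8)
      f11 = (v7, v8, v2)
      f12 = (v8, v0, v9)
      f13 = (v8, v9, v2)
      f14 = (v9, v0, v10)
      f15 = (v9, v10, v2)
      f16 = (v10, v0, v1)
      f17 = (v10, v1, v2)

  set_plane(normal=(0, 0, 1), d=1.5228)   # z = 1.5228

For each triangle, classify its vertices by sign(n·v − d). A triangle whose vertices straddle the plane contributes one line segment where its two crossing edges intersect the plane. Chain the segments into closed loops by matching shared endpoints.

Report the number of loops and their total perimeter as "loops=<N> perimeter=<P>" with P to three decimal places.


Straddling triangles (9 of 18):
  (v1,v3,v2) [--+] → (0.153533, 0.128827, 1.5228)–(0.200435, 0, 1.5228)  len=0.1371
  (v3,v4,v2) [--+] → (0.0348124, 0.197397, 1.5228)–(0.153533, 0.128827, 1.5228)  len=0.1371
  (v4,v5,v2) [--+] → (-0.100218, 0.173577, 1.5228)–(0.0348124, 0.197397, 1.5228)  len=0.1371
  (v5,v6,v2) [--+] → (-0.188346, 0.0685488, 1.5228)–(-0.100218, 0.173577, 1.5228)  len=0.1371
  (v6,v7,v2) [--+] → (-0.188346, -0.0685488, 1.5228)–(-0.188346, 0.0685488, 1.5228)  len=0.1371
  (v7,v8,v2) [--+] → (-0.100218, -0.173577, 1.5228)–(-0.188346, -0.0685488, 1.5228)  len=0.1371
  (v8,v9,v2) [--+] → (0.0348124, -0.197397, 1.5228)–(-0.100218, -0.173577, 1.5228)  len=0.1371
  (v9,v10,v2) [--+] → (0.153533, -0.128827, 1.5228)–(0.0348124, -0.197397, 1.5228)  len=0.1371
  (v10,v1,v2) [--+] → (0.200435, 0, 1.5228)–(0.153533, -0.128827, 1.5228)  len=0.1371

Chained into 1 loop(s):
  loop 1: 9 segments, perimeter = 1.2339
Total perimeter = 1.234

loops=1 perimeter=1.234


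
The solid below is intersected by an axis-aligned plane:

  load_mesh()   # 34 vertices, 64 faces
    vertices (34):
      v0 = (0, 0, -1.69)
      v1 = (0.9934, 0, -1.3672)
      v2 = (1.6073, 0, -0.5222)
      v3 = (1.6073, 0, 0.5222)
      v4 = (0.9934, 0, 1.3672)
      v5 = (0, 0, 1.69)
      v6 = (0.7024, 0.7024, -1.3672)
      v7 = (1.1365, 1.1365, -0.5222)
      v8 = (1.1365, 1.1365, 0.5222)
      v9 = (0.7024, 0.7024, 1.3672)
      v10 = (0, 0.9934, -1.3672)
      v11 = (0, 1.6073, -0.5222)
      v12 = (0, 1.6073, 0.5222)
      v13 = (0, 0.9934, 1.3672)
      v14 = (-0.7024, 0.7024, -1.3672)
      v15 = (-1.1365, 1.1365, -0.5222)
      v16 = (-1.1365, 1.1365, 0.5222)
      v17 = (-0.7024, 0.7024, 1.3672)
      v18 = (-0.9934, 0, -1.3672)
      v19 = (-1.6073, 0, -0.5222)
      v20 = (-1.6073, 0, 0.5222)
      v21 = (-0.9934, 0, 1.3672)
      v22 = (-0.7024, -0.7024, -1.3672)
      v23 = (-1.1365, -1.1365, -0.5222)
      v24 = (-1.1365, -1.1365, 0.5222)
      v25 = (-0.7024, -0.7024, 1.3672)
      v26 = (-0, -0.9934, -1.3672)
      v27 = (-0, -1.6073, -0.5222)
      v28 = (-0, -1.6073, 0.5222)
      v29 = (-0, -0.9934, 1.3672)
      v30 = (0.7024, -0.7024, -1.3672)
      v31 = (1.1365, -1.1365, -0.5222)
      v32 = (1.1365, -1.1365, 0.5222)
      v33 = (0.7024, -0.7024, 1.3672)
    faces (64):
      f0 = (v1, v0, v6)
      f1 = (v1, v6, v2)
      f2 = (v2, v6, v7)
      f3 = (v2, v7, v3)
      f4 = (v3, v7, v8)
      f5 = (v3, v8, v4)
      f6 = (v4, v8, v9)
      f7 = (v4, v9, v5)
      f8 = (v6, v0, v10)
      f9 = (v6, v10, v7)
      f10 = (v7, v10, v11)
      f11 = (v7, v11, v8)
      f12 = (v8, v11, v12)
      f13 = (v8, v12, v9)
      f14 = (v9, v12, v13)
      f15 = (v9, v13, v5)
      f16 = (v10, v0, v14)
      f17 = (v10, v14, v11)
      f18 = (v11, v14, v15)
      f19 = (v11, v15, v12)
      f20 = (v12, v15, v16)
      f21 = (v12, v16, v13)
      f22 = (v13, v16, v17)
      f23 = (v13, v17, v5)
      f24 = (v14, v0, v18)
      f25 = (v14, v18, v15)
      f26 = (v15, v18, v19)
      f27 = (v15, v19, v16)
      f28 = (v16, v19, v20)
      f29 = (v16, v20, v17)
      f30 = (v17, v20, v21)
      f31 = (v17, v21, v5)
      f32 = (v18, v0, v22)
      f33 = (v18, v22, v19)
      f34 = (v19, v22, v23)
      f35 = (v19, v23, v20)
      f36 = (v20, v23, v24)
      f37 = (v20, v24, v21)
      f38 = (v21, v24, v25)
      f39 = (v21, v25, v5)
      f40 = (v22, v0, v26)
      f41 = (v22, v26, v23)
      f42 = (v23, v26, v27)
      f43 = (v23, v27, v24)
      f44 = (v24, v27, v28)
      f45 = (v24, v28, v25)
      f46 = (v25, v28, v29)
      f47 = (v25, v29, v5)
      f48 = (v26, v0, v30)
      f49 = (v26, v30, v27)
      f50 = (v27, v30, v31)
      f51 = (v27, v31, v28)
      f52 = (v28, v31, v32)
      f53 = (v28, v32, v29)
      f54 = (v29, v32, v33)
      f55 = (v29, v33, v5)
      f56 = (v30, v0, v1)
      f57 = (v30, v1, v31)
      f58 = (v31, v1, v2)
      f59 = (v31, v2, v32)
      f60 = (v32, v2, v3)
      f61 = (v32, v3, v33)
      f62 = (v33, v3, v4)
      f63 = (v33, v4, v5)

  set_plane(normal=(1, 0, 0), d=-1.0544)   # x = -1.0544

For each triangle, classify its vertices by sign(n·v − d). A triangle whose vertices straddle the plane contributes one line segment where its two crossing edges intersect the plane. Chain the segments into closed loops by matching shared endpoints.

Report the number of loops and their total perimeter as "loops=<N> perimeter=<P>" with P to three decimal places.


Straddling triangles (18 of 64):
  (v11,v14,v15) [++-] → (-1.0544, 1.0544, -0.682012)–(-1.0544, 1.17051, -0.5222)  len=0.1975
  (v11,v15,v12) [+-+] → (-1.0544, 1.17051, -0.5222)–(-1.0544, 1.17051, -0.446753)  len=0.0754
  (v12,v15,v16) [+--] → (-1.0544, 1.17051, -0.446753)–(-1.0544, 1.17051, 0.5222)  len=0.9690
  (v12,v16,v13) [+-+] → (-1.0544, 1.17051, 0.5222)–(-1.0544, 1.12616, 0.583242)  len=0.0755
  (v13,v16,v17) [+-+] → (-1.0544, 1.12616, 0.583242)–(-1.0544, 1.0544, 0.682012)  len=0.1221
  (v14,v18,v15) [++-] → (-1.0544, 0.484462, -1.007)–(-1.0544, 1.0544, -0.682012)  len=0.6561
  (v15,v18,v19) [-+-] → (-1.0544, 0.484462, -1.007)–(-1.0544, 0, -1.28324)  len=0.5577
  (v16,v20,v17) [--+] → (-1.0544, 0.429171, 1.0385)–(-1.0544, 1.0544, 0.682012)  len=0.7197
  (v17,v20,v21) [+-+] → (-1.0544, 0.429171, 1.0385)–(-1.0544, 0, 1.28324)  len=0.4940
  (v18,v22,v19) [++-] → (-1.0544, -0.429171, -1.0385)–(-1.0544, 0, -1.28324)  len=0.4940
  (v19,v22,v23) [-+-] → (-1.0544, -0.429171, -1.0385)–(-1.0544, -1.0544, -0.682012)  len=0.7197
  (v20,v24,v21) [--+] → (-1.0544, -0.484462, 1.007)–(-1.0544, 0, 1.28324)  len=0.5577
  (v21,v24,v25) [+-+] → (-1.0544, -0.484462, 1.007)–(-1.0544, -1.0544, 0.682012)  len=0.6561
  (v22,v26,v23) [++-] → (-1.0544, -1.12616, -0.583242)–(-1.0544, -1.0544, -0.682012)  len=0.1221
  (v23,v26,v27) [-++] → (-1.0544, -1.12616, -0.583242)–(-1.0544, -1.17051, -0.5222)  len=0.0755
  (v23,v27,v24) [-+-] → (-1.0544, -1.17051, -0.5222)–(-1.0544, -1.17051, 0.446753)  len=0.9690
  (v24,v27,v28) [-++] → (-1.0544, -1.17051, 0.446753)–(-1.0544, -1.17051, 0.5222)  len=0.0754
  (v24,v28,v25) [-++] → (-1.0544, -1.17051, 0.5222)–(-1.0544, -1.0544, 0.682012)  len=0.1975

Chained into 1 loop(s):
  loop 1: 18 segments, perimeter = 7.7340
Total perimeter = 7.734

loops=1 perimeter=7.734


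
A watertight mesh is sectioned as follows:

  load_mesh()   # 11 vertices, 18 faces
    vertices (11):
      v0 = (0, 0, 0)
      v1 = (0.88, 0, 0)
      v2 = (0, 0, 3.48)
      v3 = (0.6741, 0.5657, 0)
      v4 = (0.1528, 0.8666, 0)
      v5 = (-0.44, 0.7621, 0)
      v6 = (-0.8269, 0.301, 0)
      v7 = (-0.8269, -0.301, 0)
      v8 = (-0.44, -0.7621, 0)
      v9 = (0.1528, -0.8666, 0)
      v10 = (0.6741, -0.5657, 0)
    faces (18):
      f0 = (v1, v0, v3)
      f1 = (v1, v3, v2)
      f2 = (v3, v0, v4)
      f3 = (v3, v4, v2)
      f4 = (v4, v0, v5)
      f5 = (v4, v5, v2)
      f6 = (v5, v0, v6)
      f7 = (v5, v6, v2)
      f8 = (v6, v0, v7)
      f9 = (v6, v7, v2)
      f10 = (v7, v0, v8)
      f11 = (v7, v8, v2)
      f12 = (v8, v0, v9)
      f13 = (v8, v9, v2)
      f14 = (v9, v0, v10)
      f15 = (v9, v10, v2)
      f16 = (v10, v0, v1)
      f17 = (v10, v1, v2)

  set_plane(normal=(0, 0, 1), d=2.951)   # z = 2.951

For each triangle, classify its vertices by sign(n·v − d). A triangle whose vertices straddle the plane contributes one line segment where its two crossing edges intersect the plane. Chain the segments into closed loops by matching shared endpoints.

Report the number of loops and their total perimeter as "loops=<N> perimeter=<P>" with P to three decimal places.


Straddling triangles (9 of 18):
  (v1,v3,v2) [--+] → (0.102471, 0.0859929, 2.951)–(0.13377, 0, 2.951)  len=0.0915
  (v3,v4,v2) [--+] → (0.0232274, 0.131733, 2.951)–(0.102471, 0.0859929, 2.951)  len=0.0915
  (v4,v5,v2) [--+] → (-0.0668851, 0.115848, 2.951)–(0.0232274, 0.131733, 2.951)  len=0.0915
  (v5,v6,v2) [--+] → (-0.125698, 0.0457555, 2.951)–(-0.0668851, 0.115848, 2.951)  len=0.0915
  (v6,v7,v2) [--+] → (-0.125698, -0.0457555, 2.951)–(-0.125698, 0.0457555, 2.951)  len=0.0915
  (v7,v8,v2) [--+] → (-0.0668851, -0.115848, 2.951)–(-0.125698, -0.0457555, 2.951)  len=0.0915
  (v8,v9,v2) [--+] → (0.0232274, -0.131733, 2.951)–(-0.0668851, -0.115848, 2.951)  len=0.0915
  (v9,v10,v2) [--+] → (0.102471, -0.0859929, 2.951)–(0.0232274, -0.131733, 2.951)  len=0.0915
  (v10,v1,v2) [--+] → (0.13377, 0, 2.951)–(0.102471, -0.0859929, 2.951)  len=0.0915

Chained into 1 loop(s):
  loop 1: 9 segments, perimeter = 0.8235
Total perimeter = 0.824

loops=1 perimeter=0.824


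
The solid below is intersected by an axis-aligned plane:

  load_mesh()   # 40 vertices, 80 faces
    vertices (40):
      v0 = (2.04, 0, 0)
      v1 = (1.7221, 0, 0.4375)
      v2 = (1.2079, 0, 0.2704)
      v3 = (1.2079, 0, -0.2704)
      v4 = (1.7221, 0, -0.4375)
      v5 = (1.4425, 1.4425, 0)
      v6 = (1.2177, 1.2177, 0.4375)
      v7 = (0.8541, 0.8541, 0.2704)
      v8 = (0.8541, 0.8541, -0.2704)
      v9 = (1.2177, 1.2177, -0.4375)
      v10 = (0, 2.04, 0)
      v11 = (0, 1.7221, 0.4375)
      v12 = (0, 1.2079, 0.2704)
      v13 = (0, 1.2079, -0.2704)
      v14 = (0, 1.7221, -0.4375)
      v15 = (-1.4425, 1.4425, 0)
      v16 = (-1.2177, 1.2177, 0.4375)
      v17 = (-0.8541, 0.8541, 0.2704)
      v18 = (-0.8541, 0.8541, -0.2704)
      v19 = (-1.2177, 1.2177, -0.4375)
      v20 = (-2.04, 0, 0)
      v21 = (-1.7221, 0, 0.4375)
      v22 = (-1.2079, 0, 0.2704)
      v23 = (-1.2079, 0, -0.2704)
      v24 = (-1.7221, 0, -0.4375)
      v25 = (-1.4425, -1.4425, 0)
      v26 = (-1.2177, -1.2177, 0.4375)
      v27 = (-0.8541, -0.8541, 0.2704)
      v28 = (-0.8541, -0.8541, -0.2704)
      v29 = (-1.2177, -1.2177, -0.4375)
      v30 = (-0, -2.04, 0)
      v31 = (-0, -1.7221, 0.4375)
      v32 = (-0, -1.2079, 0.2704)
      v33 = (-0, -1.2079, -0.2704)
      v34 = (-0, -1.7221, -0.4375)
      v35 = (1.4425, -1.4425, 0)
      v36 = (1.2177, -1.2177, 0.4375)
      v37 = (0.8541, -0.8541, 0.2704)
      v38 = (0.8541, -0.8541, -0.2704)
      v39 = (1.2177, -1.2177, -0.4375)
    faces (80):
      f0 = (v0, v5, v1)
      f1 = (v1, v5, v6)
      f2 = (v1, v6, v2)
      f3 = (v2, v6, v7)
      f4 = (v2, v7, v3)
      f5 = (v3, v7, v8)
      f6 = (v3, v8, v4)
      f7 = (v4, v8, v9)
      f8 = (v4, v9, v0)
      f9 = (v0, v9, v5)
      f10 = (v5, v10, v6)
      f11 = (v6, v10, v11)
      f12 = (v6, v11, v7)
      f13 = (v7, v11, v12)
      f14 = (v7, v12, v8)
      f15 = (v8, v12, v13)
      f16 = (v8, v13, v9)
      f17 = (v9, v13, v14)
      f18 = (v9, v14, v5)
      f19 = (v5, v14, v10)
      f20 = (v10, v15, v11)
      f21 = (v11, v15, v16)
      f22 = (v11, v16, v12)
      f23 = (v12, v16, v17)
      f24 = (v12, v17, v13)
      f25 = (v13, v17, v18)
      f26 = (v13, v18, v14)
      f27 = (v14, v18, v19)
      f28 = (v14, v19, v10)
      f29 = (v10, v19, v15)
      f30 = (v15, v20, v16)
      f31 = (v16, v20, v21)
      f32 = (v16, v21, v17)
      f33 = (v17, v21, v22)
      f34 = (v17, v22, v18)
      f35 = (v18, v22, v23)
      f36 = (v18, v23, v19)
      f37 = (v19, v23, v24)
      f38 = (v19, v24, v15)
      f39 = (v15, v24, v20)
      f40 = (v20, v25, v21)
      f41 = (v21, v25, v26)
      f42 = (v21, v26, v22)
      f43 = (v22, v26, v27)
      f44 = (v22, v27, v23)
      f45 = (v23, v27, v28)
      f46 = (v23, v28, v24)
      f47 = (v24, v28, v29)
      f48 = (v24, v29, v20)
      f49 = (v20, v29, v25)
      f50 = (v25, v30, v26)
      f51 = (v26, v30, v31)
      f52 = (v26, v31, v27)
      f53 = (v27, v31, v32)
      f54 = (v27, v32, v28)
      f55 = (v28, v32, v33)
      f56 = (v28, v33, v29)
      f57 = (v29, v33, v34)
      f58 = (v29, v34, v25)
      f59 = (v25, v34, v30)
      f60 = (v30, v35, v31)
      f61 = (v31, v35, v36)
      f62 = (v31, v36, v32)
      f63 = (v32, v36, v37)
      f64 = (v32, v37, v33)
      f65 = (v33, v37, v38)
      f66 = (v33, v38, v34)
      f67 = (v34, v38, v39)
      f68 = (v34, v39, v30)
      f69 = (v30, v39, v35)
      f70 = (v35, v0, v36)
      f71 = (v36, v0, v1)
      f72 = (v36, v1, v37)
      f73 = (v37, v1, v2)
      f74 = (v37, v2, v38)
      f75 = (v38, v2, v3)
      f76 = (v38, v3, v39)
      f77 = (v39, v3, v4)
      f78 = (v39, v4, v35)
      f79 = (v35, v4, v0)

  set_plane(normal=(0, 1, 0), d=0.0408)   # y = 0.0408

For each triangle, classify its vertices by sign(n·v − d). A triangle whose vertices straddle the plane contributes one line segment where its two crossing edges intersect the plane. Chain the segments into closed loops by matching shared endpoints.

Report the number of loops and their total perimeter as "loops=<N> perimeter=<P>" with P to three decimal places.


loops=2 perimeter=5.407

Straddling triangles (20 of 80):
  (v0,v5,v1) [-+-] → (2.0231, 0.0408, 0)–(1.71419, 0.0408, 0.425126)  len=0.5255
  (v1,v5,v6) [-++] → (1.71419, 0.0408, 0.425126)–(1.7052, 0.0408, 0.4375)  len=0.0153
  (v1,v6,v2) [-+-] → (1.7052, 0.0408, 0.4375)–(1.20823, 0.0408, 0.275999)  len=0.5226
  (v2,v6,v7) [-++] → (1.20823, 0.0408, 0.275999)–(1.191, 0.0408, 0.2704)  len=0.0181
  (v2,v7,v3) [-+-] → (1.191, 0.0408, 0.2704)–(1.191, 0.0408, -0.244566)  len=0.5150
  (v3,v7,v8) [-++] → (1.191, 0.0408, -0.244566)–(1.191, 0.0408, -0.2704)  len=0.0258
  (v3,v8,v4) [-+-] → (1.191, 0.0408, -0.2704)–(1.68064, 0.0408, -0.429518)  len=0.5148
  (v4,v8,v9) [-++] → (1.68064, 0.0408, -0.429518)–(1.7052, 0.0408, -0.4375)  len=0.0258
  (v4,v9,v0) [-+-] → (1.7052, 0.0408, -0.4375)–(2.01245, 0.0408, -0.0146588)  len=0.5227
  (v0,v9,v5) [-++] → (2.01245, 0.0408, -0.0146588)–(2.0231, 0.0408, 0)  len=0.0181
  (v15,v20,v16) [+-+] → (-2.0231, 0.0408, 0)–(-2.01245, 0.0408, 0.0146588)  len=0.0181
  (v16,v20,v21) [+--] → (-2.01245, 0.0408, 0.0146588)–(-1.7052, 0.0408, 0.4375)  len=0.5227
  (v16,v21,v17) [+-+] → (-1.7052, 0.0408, 0.4375)–(-1.68064, 0.0408, 0.429518)  len=0.0258
  (v17,v21,v22) [+--] → (-1.68064, 0.0408, 0.429518)–(-1.191, 0.0408, 0.2704)  len=0.5148
  (v17,v22,v18) [+-+] → (-1.191, 0.0408, 0.2704)–(-1.191, 0.0408, 0.244566)  len=0.0258
  (v18,v22,v23) [+--] → (-1.191, 0.0408, 0.244566)–(-1.191, 0.0408, -0.2704)  len=0.5150
  (v18,v23,v19) [+-+] → (-1.191, 0.0408, -0.2704)–(-1.20823, 0.0408, -0.275999)  len=0.0181
  (v19,v23,v24) [+--] → (-1.20823, 0.0408, -0.275999)–(-1.7052, 0.0408, -0.4375)  len=0.5226
  (v19,v24,v15) [+-+] → (-1.7052, 0.0408, -0.4375)–(-1.71419, 0.0408, -0.425126)  len=0.0153
  (v15,v24,v20) [+--] → (-1.71419, 0.0408, -0.425126)–(-2.0231, 0.0408, 0)  len=0.5255

Chained into 2 loop(s):
  loop 1: 10 segments, perimeter = 2.7037
  loop 2: 10 segments, perimeter = 2.7037
Total perimeter = 5.407


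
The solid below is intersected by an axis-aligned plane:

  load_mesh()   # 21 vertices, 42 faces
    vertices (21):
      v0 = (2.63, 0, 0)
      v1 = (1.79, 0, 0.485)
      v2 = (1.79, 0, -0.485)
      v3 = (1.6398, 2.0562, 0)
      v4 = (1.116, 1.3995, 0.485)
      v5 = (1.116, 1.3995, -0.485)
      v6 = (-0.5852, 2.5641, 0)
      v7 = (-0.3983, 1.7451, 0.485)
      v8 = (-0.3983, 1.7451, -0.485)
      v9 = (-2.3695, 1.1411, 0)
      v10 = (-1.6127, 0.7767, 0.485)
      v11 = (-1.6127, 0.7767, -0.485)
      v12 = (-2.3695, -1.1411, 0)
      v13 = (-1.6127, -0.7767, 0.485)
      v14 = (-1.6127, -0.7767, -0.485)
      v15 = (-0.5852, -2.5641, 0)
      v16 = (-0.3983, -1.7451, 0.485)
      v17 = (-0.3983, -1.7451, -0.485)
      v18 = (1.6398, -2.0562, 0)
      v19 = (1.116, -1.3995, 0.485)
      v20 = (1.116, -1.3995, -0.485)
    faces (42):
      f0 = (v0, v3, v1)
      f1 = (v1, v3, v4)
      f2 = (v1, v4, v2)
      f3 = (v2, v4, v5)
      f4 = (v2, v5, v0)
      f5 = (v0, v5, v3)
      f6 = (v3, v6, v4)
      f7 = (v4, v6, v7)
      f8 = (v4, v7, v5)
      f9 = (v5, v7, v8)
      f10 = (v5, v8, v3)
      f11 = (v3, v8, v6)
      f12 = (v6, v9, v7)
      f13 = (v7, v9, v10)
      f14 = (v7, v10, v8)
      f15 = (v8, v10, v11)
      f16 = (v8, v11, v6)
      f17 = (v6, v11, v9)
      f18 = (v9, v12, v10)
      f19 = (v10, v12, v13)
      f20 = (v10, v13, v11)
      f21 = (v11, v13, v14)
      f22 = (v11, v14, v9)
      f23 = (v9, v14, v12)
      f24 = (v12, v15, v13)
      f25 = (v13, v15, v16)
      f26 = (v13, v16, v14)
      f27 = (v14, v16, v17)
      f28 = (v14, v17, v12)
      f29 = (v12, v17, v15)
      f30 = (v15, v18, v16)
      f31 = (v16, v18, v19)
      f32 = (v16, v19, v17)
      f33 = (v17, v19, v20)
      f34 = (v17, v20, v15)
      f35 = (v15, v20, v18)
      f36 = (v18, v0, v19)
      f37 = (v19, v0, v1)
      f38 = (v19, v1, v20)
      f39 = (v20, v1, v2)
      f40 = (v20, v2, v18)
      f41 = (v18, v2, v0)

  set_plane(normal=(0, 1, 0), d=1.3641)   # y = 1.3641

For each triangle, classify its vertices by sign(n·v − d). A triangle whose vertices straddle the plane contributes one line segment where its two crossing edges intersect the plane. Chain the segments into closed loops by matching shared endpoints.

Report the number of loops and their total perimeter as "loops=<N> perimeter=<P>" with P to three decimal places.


loops=2 perimeter=6.494

Straddling triangles (12 of 42):
  (v0,v3,v1) [-+-] → (1.97309, 1.3641, 0)–(1.69036, 1.3641, 0.163247)  len=0.3265
  (v1,v3,v4) [-++] → (1.69036, 1.3641, 0.163247)–(1.13305, 1.3641, 0.485)  len=0.6435
  (v1,v4,v2) [-+-] → (1.13305, 1.3641, 0.485)–(1.13305, 1.3641, 0.460464)  len=0.0245
  (v2,v4,v5) [-++] → (1.13305, 1.3641, 0.460464)–(1.13305, 1.3641, -0.485)  len=0.9455
  (v2,v5,v0) [-+-] → (1.13305, 1.3641, -0.485)–(1.1543, 1.3641, -0.472732)  len=0.0245
  (v0,v5,v3) [-++] → (1.1543, 1.3641, -0.472732)–(1.97309, 1.3641, 0)  len=0.9455
  (v6,v9,v7) [+-+] → (-2.08988, 1.3641, 0)–(-1.64172, 1.3641, 0.179065)  len=0.4826
  (v7,v9,v10) [+--] → (-1.64172, 1.3641, 0.179065)–(-0.876084, 1.3641, 0.485)  len=0.8245
  (v7,v10,v8) [+-+] → (-0.876084, 1.3641, 0.485)–(-0.876084, 1.3641, -0.103371)  len=0.5884
  (v8,v10,v11) [+--] → (-0.876084, 1.3641, -0.103371)–(-0.876084, 1.3641, -0.485)  len=0.3816
  (v8,v11,v6) [+-+] → (-0.876084, 1.3641, -0.485)–(-1.27503, 1.3641, -0.325613)  len=0.4296
  (v6,v11,v9) [+--] → (-1.27503, 1.3641, -0.325613)–(-2.08988, 1.3641, 0)  len=0.8775

Chained into 2 loop(s):
  loop 1: 6 segments, perimeter = 2.9100
  loop 2: 6 segments, perimeter = 3.5842
Total perimeter = 6.494


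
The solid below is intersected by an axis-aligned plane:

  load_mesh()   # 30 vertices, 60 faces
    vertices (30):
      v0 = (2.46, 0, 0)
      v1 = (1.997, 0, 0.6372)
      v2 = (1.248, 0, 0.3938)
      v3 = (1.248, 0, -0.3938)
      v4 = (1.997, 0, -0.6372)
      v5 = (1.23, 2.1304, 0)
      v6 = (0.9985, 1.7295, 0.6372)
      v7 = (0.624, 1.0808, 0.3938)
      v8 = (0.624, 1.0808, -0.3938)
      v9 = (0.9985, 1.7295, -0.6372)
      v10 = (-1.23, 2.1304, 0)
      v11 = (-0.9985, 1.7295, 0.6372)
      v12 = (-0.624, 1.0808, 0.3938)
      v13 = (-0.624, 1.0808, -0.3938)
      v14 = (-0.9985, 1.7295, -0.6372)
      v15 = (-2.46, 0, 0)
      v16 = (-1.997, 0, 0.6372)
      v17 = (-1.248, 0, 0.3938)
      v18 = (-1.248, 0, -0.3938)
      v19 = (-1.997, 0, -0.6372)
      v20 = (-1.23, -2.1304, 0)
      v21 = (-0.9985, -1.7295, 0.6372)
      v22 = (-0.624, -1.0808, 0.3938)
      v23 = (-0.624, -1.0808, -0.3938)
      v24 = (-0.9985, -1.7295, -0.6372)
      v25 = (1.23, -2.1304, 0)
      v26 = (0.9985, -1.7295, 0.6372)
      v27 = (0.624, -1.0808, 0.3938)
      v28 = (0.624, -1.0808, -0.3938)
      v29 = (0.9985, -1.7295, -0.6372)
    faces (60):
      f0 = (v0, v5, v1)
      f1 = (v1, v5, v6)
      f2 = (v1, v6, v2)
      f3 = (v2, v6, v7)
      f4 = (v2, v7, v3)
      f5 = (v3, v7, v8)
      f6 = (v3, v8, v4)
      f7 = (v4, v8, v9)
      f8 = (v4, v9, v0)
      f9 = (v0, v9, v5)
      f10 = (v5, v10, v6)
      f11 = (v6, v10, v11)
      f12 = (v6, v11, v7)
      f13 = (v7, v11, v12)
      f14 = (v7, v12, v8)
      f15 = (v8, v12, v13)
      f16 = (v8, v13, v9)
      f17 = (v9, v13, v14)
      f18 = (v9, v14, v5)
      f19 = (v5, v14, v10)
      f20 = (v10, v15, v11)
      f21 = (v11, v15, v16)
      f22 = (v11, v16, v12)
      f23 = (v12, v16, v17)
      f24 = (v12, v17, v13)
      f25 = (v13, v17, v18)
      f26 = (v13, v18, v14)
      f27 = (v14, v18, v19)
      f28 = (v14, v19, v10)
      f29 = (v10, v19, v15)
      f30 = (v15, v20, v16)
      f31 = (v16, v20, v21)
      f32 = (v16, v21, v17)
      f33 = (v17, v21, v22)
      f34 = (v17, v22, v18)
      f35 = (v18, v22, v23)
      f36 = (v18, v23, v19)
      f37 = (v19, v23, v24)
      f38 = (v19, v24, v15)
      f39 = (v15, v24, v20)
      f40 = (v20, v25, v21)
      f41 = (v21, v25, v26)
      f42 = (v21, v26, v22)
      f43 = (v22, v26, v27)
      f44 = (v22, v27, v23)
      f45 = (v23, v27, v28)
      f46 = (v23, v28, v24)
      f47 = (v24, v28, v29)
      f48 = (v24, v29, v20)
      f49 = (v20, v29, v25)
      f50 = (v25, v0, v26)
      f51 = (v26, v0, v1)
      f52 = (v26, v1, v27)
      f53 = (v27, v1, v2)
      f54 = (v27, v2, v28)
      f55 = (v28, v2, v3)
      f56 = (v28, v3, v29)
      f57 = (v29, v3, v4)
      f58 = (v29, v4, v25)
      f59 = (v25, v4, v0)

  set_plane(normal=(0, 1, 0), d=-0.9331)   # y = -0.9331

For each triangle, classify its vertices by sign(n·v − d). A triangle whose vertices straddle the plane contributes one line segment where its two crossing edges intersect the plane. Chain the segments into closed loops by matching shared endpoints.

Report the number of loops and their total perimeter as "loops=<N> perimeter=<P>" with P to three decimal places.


Straddling triangles (20 of 60):
  (v15,v20,v16) [+-+] → (-1.92127, -0.9331, 0)–(-1.66106, -0.9331, 0.358111)  len=0.4427
  (v16,v20,v21) [+--] → (-1.66106, -0.9331, 0.358111)–(-1.45829, -0.9331, 0.6372)  len=0.3450
  (v16,v21,v17) [+-+] → (-1.45829, -0.9331, 0.6372)–(-1.11339, -0.9331, 0.525119)  len=0.3627
  (v17,v21,v22) [+--] → (-1.11339, -0.9331, 0.525119)–(-0.709275, -0.9331, 0.3938)  len=0.4249
  (v17,v22,v18) [+-+] → (-0.709275, -0.9331, 0.3938)–(-0.709275, -0.9331, 0.286168)  len=0.1076
  (v18,v22,v23) [+--] → (-0.709275, -0.9331, 0.286168)–(-0.709275, -0.9331, -0.3938)  len=0.6800
  (v18,v23,v19) [+-+] → (-0.709275, -0.9331, -0.3938)–(-0.811631, -0.9331, -0.427063)  len=0.1076
  (v19,v23,v24) [+--] → (-0.811631, -0.9331, -0.427063)–(-1.45829, -0.9331, -0.6372)  len=0.6799
  (v19,v24,v15) [+-+] → (-1.45829, -0.9331, -0.6372)–(-1.67149, -0.9331, -0.343782)  len=0.3627
  (v15,v24,v20) [+--] → (-1.67149, -0.9331, -0.343782)–(-1.92127, -0.9331, 0)  len=0.4249
  (v25,v0,v26) [-+-] → (1.92127, -0.9331, 0)–(1.67149, -0.9331, 0.343782)  len=0.4249
  (v26,v0,v1) [-++] → (1.67149, -0.9331, 0.343782)–(1.45829, -0.9331, 0.6372)  len=0.3627
  (v26,v1,v27) [-+-] → (1.45829, -0.9331, 0.6372)–(0.811631, -0.9331, 0.427063)  len=0.6799
  (v27,v1,v2) [-++] → (0.811631, -0.9331, 0.427063)–(0.709275, -0.9331, 0.3938)  len=0.1076
  (v27,v2,v28) [-+-] → (0.709275, -0.9331, 0.3938)–(0.709275, -0.9331, -0.286168)  len=0.6800
  (v28,v2,v3) [-++] → (0.709275, -0.9331, -0.286168)–(0.709275, -0.9331, -0.3938)  len=0.1076
  (v28,v3,v29) [-+-] → (0.709275, -0.9331, -0.3938)–(1.11339, -0.9331, -0.525119)  len=0.4249
  (v29,v3,v4) [-++] → (1.11339, -0.9331, -0.525119)–(1.45829, -0.9331, -0.6372)  len=0.3627
  (v29,v4,v25) [-+-] → (1.45829, -0.9331, -0.6372)–(1.66106, -0.9331, -0.358111)  len=0.3450
  (v25,v4,v0) [-++] → (1.66106, -0.9331, -0.358111)–(1.92127, -0.9331, 0)  len=0.4427

Chained into 2 loop(s):
  loop 1: 10 segments, perimeter = 3.9380
  loop 2: 10 segments, perimeter = 3.9380
Total perimeter = 7.876

loops=2 perimeter=7.876


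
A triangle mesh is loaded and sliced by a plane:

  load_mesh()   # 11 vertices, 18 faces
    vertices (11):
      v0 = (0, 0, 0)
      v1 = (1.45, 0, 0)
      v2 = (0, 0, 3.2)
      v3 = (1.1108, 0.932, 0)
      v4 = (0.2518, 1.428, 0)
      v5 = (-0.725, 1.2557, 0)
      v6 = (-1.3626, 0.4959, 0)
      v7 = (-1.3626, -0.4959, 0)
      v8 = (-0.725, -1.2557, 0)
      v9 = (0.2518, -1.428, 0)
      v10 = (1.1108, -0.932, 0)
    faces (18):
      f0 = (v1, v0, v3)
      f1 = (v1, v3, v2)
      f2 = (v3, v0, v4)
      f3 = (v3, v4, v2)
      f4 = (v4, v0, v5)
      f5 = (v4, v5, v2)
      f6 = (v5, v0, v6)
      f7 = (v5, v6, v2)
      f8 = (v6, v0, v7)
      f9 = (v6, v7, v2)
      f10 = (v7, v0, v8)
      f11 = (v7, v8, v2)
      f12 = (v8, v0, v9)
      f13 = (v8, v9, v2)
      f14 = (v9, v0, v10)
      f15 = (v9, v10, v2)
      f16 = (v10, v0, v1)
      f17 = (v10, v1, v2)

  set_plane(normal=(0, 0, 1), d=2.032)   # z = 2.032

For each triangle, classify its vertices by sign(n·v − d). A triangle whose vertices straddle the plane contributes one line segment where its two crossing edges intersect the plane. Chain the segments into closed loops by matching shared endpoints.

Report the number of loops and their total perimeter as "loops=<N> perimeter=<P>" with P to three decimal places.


Straddling triangles (9 of 18):
  (v1,v3,v2) [--+] → (0.405442, 0.34018, 2.032)–(0.52925, 0, 2.032)  len=0.3620
  (v3,v4,v2) [--+] → (0.091907, 0.52122, 2.032)–(0.405442, 0.34018, 2.032)  len=0.3620
  (v4,v5,v2) [--+] → (-0.264625, 0.45833, 2.032)–(0.091907, 0.52122, 2.032)  len=0.3620
  (v5,v6,v2) [--+] → (-0.497349, 0.181003, 2.032)–(-0.264625, 0.458331, 2.032)  len=0.3620
  (v6,v7,v2) [--+] → (-0.497349, -0.181003, 2.032)–(-0.497349, 0.181004, 2.032)  len=0.3620
  (v7,v8,v2) [--+] → (-0.264625, -0.45833, 2.032)–(-0.497349, -0.181004, 2.032)  len=0.3620
  (v8,v9,v2) [--+] → (0.091907, -0.52122, 2.032)–(-0.264625, -0.458331, 2.032)  len=0.3620
  (v9,v10,v2) [--+] → (0.405442, -0.34018, 2.032)–(0.091907, -0.52122, 2.032)  len=0.3620
  (v10,v1,v2) [--+] → (0.52925, 0, 2.032)–(0.405442, -0.34018, 2.032)  len=0.3620

Chained into 1 loop(s):
  loop 1: 9 segments, perimeter = 3.2583
Total perimeter = 3.258

loops=1 perimeter=3.258


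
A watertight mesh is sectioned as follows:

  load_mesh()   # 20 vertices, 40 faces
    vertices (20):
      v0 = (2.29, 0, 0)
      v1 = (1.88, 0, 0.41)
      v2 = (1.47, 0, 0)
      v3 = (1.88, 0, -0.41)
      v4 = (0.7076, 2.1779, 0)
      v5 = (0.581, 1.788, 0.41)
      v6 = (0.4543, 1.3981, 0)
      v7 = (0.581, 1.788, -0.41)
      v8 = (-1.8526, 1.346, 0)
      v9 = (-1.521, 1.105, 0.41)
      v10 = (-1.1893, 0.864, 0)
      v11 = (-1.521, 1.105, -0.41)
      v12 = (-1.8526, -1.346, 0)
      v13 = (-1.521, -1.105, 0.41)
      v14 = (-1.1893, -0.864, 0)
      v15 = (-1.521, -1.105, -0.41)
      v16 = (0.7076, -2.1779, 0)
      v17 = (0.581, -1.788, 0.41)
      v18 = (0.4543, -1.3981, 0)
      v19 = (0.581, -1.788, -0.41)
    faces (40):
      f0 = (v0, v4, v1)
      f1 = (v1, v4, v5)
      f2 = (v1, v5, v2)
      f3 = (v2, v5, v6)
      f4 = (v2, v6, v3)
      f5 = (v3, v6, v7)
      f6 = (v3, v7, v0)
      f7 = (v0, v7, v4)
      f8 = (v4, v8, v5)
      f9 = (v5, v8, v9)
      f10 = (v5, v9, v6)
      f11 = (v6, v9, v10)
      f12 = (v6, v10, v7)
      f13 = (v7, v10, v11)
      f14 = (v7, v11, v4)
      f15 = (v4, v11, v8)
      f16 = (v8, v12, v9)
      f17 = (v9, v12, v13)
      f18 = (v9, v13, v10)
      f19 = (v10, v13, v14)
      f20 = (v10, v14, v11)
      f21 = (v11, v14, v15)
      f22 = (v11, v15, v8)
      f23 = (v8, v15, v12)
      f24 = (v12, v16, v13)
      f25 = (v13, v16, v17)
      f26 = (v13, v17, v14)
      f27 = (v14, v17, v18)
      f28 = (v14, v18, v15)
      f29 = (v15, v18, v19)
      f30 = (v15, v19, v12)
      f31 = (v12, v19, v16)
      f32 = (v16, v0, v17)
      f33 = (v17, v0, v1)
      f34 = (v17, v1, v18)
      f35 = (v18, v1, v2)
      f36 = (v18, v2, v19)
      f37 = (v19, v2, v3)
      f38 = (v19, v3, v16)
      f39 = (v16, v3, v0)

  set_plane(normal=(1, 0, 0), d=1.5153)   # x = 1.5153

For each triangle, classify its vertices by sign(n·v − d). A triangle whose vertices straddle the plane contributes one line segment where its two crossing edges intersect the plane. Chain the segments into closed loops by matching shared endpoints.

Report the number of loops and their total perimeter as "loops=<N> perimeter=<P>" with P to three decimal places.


Straddling triangles (14 of 40):
  (v0,v4,v1) [+-+] → (1.5153, 1.06624, 0)–(1.5153, 0.677482, 0.282461)  len=0.4805
  (v1,v4,v5) [+--] → (1.5153, 0.677482, 0.282461)–(1.5153, 0.501989, 0.41)  len=0.2169
  (v1,v5,v2) [+--] → (1.5153, 0.501989, 0.41)–(1.5153, 0, 0.0453)  len=0.6205
  (v2,v6,v3) [--+] → (1.5153, 0.35764, -0.30512)–(1.5153, 0, -0.0453)  len=0.4421
  (v3,v6,v7) [+--] → (1.5153, 0.35764, -0.30512)–(1.5153, 0.501989, -0.41)  len=0.1784
  (v3,v7,v0) [+-+] → (1.5153, 0.501989, -0.41)–(1.5153, 0.810511, -0.185855)  len=0.3813
  (v0,v7,v4) [+--] → (1.5153, 0.810511, -0.185855)–(1.5153, 1.06624, 0)  len=0.3161
  (v16,v0,v17) [-+-] → (1.5153, -1.06624, 0)–(1.5153, -0.810511, 0.185855)  len=0.3161
  (v17,v0,v1) [-++] → (1.5153, -0.810511, 0.185855)–(1.5153, -0.501989, 0.41)  len=0.3813
  (v17,v1,v18) [-+-] → (1.5153, -0.501989, 0.41)–(1.5153, -0.35764, 0.30512)  len=0.1784
  (v18,v1,v2) [-+-] → (1.5153, -0.35764, 0.30512)–(1.5153, 0, 0.0453)  len=0.4421
  (v19,v2,v3) [--+] → (1.5153, 0, -0.0453)–(1.5153, -0.501989, -0.41)  len=0.6205
  (v19,v3,v16) [-+-] → (1.5153, -0.501989, -0.41)–(1.5153, -0.677482, -0.282461)  len=0.2169
  (v16,v3,v0) [-++] → (1.5153, -0.677482, -0.282461)–(1.5153, -1.06624, 0)  len=0.4805

Chained into 1 loop(s):
  loop 1: 14 segments, perimeter = 5.2719
Total perimeter = 5.272

loops=1 perimeter=5.272


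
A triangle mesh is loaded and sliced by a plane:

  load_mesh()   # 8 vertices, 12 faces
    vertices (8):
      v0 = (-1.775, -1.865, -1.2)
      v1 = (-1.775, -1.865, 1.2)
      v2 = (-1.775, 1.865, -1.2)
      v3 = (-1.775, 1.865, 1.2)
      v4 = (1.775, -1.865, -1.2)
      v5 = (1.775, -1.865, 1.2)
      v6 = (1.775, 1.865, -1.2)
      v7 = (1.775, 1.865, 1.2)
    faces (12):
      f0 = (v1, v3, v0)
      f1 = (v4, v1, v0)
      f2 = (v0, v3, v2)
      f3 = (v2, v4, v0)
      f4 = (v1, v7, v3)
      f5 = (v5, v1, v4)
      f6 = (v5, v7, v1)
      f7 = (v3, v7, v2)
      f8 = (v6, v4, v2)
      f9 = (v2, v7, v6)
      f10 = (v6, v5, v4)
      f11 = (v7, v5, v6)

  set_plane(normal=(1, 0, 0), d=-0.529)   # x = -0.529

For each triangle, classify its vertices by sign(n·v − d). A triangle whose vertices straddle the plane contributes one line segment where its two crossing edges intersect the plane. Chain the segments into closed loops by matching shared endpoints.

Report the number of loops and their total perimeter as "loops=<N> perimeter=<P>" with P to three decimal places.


loops=1 perimeter=12.260

Straddling triangles (8 of 12):
  (v4,v1,v0) [+--] → (-0.529, -1.865, 0.357634)–(-0.529, -1.865, -1.2)  len=1.5576
  (v2,v4,v0) [-+-] → (-0.529, 0.555823, -1.2)–(-0.529, -1.865, -1.2)  len=2.4208
  (v1,v7,v3) [-+-] → (-0.529, -0.555823, 1.2)–(-0.529, 1.865, 1.2)  len=2.4208
  (v5,v1,v4) [+-+] → (-0.529, -1.865, 1.2)–(-0.529, -1.865, 0.357634)  len=0.8424
  (v5,v7,v1) [++-] → (-0.529, -0.555823, 1.2)–(-0.529, -1.865, 1.2)  len=1.3092
  (v3,v7,v2) [-+-] → (-0.529, 1.865, 1.2)–(-0.529, 1.865, -0.357634)  len=1.5576
  (v6,v4,v2) [++-] → (-0.529, 0.555823, -1.2)–(-0.529, 1.865, -1.2)  len=1.3092
  (v2,v7,v6) [-++] → (-0.529, 1.865, -0.357634)–(-0.529, 1.865, -1.2)  len=0.8424

Chained into 1 loop(s):
  loop 1: 8 segments, perimeter = 12.2600
Total perimeter = 12.260


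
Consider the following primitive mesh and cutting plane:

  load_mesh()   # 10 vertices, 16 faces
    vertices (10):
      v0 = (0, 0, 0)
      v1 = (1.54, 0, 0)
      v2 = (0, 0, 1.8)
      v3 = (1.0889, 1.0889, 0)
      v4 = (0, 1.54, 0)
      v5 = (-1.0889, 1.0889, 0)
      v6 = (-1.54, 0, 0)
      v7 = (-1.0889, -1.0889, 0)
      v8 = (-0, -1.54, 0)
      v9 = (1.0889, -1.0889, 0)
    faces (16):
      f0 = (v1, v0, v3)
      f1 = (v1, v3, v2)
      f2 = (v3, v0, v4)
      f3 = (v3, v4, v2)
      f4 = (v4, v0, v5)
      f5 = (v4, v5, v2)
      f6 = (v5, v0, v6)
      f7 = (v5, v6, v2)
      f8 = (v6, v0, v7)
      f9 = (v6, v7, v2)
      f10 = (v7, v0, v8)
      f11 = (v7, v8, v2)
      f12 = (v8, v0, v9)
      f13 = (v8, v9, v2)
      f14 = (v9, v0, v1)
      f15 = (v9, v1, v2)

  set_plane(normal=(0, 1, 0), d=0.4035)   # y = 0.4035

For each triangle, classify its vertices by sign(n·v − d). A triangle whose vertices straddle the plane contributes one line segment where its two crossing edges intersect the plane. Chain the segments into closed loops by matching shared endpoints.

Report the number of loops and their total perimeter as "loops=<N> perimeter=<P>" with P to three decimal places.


Straddling triangles (8 of 16):
  (v1,v0,v3) [--+] → (0.4035, 0.4035, 0)–(1.37284, 0.4035, 0)  len=0.9693
  (v1,v3,v2) [-+-] → (1.37284, 0.4035, 0)–(0.4035, 0.4035, 1.133)  len=1.4911
  (v3,v0,v4) [+-+] → (0.4035, 0.4035, 0)–(0, 0.4035, 0)  len=0.4035
  (v3,v4,v2) [++-] → (0, 0.4035, 1.32838)–(0.4035, 0.4035, 1.133)  len=0.4483
  (v4,v0,v5) [+-+] → (0, 0.4035, 0)–(-0.4035, 0.4035, 0)  len=0.4035
  (v4,v5,v2) [++-] → (-0.4035, 0.4035, 1.133)–(0, 0.4035, 1.32838)  len=0.4483
  (v5,v0,v6) [+--] → (-0.4035, 0.4035, 0)–(-1.37284, 0.4035, 0)  len=0.9693
  (v5,v6,v2) [+--] → (-1.37284, 0.4035, 0)–(-0.4035, 0.4035, 1.133)  len=1.4911

Chained into 1 loop(s):
  loop 1: 8 segments, perimeter = 6.6245
Total perimeter = 6.624

loops=1 perimeter=6.624


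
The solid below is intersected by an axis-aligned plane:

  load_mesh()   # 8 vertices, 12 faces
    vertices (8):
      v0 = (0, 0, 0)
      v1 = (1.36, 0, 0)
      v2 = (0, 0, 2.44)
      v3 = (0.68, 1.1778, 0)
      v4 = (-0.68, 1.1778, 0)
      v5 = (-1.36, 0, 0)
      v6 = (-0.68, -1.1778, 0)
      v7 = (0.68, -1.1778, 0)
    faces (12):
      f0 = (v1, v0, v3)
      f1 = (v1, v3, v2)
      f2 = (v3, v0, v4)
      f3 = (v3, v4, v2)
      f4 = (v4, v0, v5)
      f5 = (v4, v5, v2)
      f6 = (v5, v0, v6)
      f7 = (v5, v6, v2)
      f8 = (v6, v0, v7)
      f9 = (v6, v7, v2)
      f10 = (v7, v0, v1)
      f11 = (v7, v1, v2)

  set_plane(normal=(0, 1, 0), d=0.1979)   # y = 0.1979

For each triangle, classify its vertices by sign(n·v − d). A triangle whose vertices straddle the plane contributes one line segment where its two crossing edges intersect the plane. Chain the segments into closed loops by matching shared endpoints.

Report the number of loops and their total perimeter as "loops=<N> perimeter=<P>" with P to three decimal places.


Straddling triangles (6 of 12):
  (v1,v0,v3) [--+] → (0.114257, 0.1979, 0)–(1.24574, 0.1979, 0)  len=1.1315
  (v1,v3,v2) [-+-] → (1.24574, 0.1979, 0)–(0.114257, 0.1979, 2.03002)  len=2.3241
  (v3,v0,v4) [+-+] → (0.114257, 0.1979, 0)–(-0.114257, 0.1979, 0)  len=0.2285
  (v3,v4,v2) [++-] → (-0.114257, 0.1979, 2.03002)–(0.114257, 0.1979, 2.03002)  len=0.2285
  (v4,v0,v5) [+--] → (-0.114257, 0.1979, 0)–(-1.24574, 0.1979, 0)  len=1.1315
  (v4,v5,v2) [+--] → (-1.24574, 0.1979, 0)–(-0.114257, 0.1979, 2.03002)  len=2.3241

Chained into 1 loop(s):
  loop 1: 6 segments, perimeter = 7.3681
Total perimeter = 7.368

loops=1 perimeter=7.368


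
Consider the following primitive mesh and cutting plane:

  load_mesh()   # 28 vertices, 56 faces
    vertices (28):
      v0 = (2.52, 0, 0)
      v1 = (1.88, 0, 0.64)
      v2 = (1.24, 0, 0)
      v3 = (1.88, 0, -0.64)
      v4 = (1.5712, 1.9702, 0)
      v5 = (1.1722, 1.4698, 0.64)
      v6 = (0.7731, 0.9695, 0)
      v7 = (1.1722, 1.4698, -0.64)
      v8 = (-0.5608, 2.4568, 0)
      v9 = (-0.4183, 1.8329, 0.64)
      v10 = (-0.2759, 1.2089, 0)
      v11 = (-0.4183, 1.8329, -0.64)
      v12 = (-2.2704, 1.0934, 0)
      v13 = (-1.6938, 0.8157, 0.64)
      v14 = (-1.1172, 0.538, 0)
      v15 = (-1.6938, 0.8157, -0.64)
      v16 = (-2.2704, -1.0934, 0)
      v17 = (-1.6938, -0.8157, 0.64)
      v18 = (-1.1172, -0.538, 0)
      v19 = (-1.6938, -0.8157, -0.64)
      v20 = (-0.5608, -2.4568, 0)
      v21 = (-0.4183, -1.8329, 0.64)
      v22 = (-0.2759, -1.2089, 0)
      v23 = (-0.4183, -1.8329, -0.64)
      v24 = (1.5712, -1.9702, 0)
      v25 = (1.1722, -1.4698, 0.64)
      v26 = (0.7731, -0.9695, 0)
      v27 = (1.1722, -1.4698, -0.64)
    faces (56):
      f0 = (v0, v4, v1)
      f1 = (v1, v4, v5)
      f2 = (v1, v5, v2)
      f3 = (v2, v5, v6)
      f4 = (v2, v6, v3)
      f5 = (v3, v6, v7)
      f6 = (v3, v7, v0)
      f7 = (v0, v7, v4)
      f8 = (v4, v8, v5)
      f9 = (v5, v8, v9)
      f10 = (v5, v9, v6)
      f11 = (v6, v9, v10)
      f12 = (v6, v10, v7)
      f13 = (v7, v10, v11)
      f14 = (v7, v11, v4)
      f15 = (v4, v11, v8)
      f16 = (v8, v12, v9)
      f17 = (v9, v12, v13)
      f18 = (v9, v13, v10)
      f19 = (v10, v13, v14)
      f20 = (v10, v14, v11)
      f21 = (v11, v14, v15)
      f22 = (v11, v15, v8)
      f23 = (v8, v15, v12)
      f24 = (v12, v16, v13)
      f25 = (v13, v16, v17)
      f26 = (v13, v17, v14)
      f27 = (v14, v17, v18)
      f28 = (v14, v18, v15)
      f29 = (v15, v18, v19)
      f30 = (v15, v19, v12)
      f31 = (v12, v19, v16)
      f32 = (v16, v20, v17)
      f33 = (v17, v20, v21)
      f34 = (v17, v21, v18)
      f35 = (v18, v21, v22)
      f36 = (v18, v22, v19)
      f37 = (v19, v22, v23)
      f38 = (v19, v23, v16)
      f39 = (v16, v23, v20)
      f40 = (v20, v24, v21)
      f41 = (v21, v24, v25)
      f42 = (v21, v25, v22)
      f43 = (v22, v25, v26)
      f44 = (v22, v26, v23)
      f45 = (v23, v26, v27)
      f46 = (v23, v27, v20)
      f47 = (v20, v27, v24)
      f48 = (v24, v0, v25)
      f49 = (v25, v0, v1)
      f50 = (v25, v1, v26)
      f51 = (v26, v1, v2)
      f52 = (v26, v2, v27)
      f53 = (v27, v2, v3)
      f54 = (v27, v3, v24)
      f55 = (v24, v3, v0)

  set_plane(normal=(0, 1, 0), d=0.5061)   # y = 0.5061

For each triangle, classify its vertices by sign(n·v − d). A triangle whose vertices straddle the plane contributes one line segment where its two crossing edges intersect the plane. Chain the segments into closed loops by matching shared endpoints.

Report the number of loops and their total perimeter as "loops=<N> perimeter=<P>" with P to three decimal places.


Straddling triangles (16 of 56):
  (v0,v4,v1) [-+-] → (2.27627, 0.5061, 0)–(1.80068, 0.5061, 0.475598)  len=0.6726
  (v1,v4,v5) [-++] → (1.80068, 0.5061, 0.475598)–(1.63628, 0.5061, 0.64)  len=0.2325
  (v1,v5,v2) [-+-] → (1.63628, 0.5061, 0.64)–(1.21665, 0.5061, 0.220373)  len=0.5934
  (v2,v5,v6) [-++] → (1.21665, 0.5061, 0.220373)–(0.996268, 0.5061, 0)  len=0.3117
  (v2,v6,v3) [-+-] → (0.996268, 0.5061, 0)–(1.30217, 0.5061, -0.305906)  len=0.4326
  (v3,v6,v7) [-++] → (1.30217, 0.5061, -0.305906)–(1.63628, 0.5061, -0.64)  len=0.4725
  (v3,v7,v0) [-+-] → (1.63628, 0.5061, -0.64)–(2.05591, 0.5061, -0.220373)  len=0.5934
  (v0,v7,v4) [-++] → (2.05591, 0.5061, -0.220373)–(2.27627, 0.5061, 0)  len=0.3116
  (v12,v16,v13) [+-+] → (-2.2704, 0.5061, 0)–(-1.78731, 0.5061, 0.536211)  len=0.7217
  (v13,v16,v17) [+--] → (-1.78731, 0.5061, 0.536211)–(-1.6938, 0.5061, 0.64)  len=0.1397
  (v13,v17,v14) [+-+] → (-1.6938, 0.5061, 0.64)–(-1.13079, 0.5061, 0.0150816)  len=0.8411
  (v14,v17,v18) [+--] → (-1.13079, 0.5061, 0.0150816)–(-1.1172, 0.5061, 0)  len=0.0203
  (v14,v18,v15) [+-+] → (-1.1172, 0.5061, 0)–(-1.56193, 0.5061, -0.493628)  len=0.6644
  (v15,v18,v19) [+--] → (-1.56193, 0.5061, -0.493628)–(-1.6938, 0.5061, -0.64)  len=0.1970
  (v15,v19,v12) [+-+] → (-1.6938, 0.5061, -0.64)–(-2.09302, 0.5061, -0.196884)  len=0.5964
  (v12,v19,v16) [+--] → (-2.09302, 0.5061, -0.196884)–(-2.2704, 0.5061, 0)  len=0.2650

Chained into 2 loop(s):
  loop 1: 8 segments, perimeter = 3.6204
  loop 2: 8 segments, perimeter = 3.4457
Total perimeter = 7.066

loops=2 perimeter=7.066
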